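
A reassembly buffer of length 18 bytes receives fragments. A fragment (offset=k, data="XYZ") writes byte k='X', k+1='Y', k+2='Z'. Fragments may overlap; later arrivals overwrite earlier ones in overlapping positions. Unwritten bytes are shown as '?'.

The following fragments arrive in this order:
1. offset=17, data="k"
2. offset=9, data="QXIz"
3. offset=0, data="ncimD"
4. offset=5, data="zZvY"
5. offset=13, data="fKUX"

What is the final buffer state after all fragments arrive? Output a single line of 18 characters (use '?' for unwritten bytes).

Fragment 1: offset=17 data="k" -> buffer=?????????????????k
Fragment 2: offset=9 data="QXIz" -> buffer=?????????QXIz????k
Fragment 3: offset=0 data="ncimD" -> buffer=ncimD????QXIz????k
Fragment 4: offset=5 data="zZvY" -> buffer=ncimDzZvYQXIz????k
Fragment 5: offset=13 data="fKUX" -> buffer=ncimDzZvYQXIzfKUXk

Answer: ncimDzZvYQXIzfKUXk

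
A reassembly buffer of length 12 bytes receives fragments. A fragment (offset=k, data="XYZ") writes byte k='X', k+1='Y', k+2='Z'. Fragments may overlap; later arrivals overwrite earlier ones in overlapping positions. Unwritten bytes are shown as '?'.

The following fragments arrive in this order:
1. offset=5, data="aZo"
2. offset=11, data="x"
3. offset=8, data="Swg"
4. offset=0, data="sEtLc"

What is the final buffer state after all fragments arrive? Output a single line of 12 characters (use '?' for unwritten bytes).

Fragment 1: offset=5 data="aZo" -> buffer=?????aZo????
Fragment 2: offset=11 data="x" -> buffer=?????aZo???x
Fragment 3: offset=8 data="Swg" -> buffer=?????aZoSwgx
Fragment 4: offset=0 data="sEtLc" -> buffer=sEtLcaZoSwgx

Answer: sEtLcaZoSwgx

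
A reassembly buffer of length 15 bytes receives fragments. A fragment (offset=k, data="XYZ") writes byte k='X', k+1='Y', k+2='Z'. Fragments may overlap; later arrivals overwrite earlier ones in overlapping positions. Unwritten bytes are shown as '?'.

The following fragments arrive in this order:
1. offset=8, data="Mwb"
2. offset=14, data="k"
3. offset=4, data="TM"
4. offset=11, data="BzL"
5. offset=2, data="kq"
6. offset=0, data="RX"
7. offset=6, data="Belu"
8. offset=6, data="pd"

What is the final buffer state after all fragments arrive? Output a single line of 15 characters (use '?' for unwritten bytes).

Answer: RXkqTMpdlubBzLk

Derivation:
Fragment 1: offset=8 data="Mwb" -> buffer=????????Mwb????
Fragment 2: offset=14 data="k" -> buffer=????????Mwb???k
Fragment 3: offset=4 data="TM" -> buffer=????TM??Mwb???k
Fragment 4: offset=11 data="BzL" -> buffer=????TM??MwbBzLk
Fragment 5: offset=2 data="kq" -> buffer=??kqTM??MwbBzLk
Fragment 6: offset=0 data="RX" -> buffer=RXkqTM??MwbBzLk
Fragment 7: offset=6 data="Belu" -> buffer=RXkqTMBelubBzLk
Fragment 8: offset=6 data="pd" -> buffer=RXkqTMpdlubBzLk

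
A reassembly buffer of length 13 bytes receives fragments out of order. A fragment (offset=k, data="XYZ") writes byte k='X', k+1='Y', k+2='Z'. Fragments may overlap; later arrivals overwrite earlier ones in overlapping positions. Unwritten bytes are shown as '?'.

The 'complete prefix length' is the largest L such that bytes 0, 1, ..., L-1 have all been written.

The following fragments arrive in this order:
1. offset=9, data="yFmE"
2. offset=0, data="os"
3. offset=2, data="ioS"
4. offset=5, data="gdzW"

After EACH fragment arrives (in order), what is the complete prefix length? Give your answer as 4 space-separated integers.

Fragment 1: offset=9 data="yFmE" -> buffer=?????????yFmE -> prefix_len=0
Fragment 2: offset=0 data="os" -> buffer=os???????yFmE -> prefix_len=2
Fragment 3: offset=2 data="ioS" -> buffer=osioS????yFmE -> prefix_len=5
Fragment 4: offset=5 data="gdzW" -> buffer=osioSgdzWyFmE -> prefix_len=13

Answer: 0 2 5 13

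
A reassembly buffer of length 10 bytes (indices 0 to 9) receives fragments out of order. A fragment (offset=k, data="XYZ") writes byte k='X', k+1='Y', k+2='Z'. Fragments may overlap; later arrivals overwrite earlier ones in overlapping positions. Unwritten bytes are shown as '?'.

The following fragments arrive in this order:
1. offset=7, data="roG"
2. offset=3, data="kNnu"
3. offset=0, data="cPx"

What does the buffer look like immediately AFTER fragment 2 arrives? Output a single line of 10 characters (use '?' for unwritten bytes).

Answer: ???kNnuroG

Derivation:
Fragment 1: offset=7 data="roG" -> buffer=???????roG
Fragment 2: offset=3 data="kNnu" -> buffer=???kNnuroG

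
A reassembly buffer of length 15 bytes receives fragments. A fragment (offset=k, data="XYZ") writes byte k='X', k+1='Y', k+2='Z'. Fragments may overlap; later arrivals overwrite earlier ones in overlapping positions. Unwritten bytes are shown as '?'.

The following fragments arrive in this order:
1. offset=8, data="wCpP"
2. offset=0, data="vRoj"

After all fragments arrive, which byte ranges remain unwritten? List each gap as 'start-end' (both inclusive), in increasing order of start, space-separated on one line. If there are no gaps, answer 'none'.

Fragment 1: offset=8 len=4
Fragment 2: offset=0 len=4
Gaps: 4-7 12-14

Answer: 4-7 12-14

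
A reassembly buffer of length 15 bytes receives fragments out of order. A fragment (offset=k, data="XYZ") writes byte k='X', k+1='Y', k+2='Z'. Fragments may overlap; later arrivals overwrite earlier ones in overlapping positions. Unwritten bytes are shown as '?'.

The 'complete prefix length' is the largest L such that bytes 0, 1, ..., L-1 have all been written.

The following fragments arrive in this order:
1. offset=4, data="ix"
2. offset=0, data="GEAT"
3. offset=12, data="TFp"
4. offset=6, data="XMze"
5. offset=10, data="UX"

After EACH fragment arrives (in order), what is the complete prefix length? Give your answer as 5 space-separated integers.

Answer: 0 6 6 10 15

Derivation:
Fragment 1: offset=4 data="ix" -> buffer=????ix????????? -> prefix_len=0
Fragment 2: offset=0 data="GEAT" -> buffer=GEATix????????? -> prefix_len=6
Fragment 3: offset=12 data="TFp" -> buffer=GEATix??????TFp -> prefix_len=6
Fragment 4: offset=6 data="XMze" -> buffer=GEATixXMze??TFp -> prefix_len=10
Fragment 5: offset=10 data="UX" -> buffer=GEATixXMzeUXTFp -> prefix_len=15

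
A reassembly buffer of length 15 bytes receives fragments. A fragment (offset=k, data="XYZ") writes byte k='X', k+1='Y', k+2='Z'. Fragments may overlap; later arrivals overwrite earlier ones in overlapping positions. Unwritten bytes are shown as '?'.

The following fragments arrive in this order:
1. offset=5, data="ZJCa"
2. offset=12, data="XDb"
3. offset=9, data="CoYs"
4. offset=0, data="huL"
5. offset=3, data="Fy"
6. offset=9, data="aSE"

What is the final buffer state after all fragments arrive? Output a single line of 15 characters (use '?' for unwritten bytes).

Fragment 1: offset=5 data="ZJCa" -> buffer=?????ZJCa??????
Fragment 2: offset=12 data="XDb" -> buffer=?????ZJCa???XDb
Fragment 3: offset=9 data="CoYs" -> buffer=?????ZJCaCoYsDb
Fragment 4: offset=0 data="huL" -> buffer=huL??ZJCaCoYsDb
Fragment 5: offset=3 data="Fy" -> buffer=huLFyZJCaCoYsDb
Fragment 6: offset=9 data="aSE" -> buffer=huLFyZJCaaSEsDb

Answer: huLFyZJCaaSEsDb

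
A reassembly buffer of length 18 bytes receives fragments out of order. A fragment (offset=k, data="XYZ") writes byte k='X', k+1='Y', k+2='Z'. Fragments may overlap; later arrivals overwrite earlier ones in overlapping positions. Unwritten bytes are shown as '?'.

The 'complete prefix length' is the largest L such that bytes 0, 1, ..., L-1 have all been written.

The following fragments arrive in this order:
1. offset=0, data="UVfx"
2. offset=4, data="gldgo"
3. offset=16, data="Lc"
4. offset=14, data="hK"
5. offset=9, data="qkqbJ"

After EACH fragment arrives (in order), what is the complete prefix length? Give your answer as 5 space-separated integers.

Answer: 4 9 9 9 18

Derivation:
Fragment 1: offset=0 data="UVfx" -> buffer=UVfx?????????????? -> prefix_len=4
Fragment 2: offset=4 data="gldgo" -> buffer=UVfxgldgo????????? -> prefix_len=9
Fragment 3: offset=16 data="Lc" -> buffer=UVfxgldgo???????Lc -> prefix_len=9
Fragment 4: offset=14 data="hK" -> buffer=UVfxgldgo?????hKLc -> prefix_len=9
Fragment 5: offset=9 data="qkqbJ" -> buffer=UVfxgldgoqkqbJhKLc -> prefix_len=18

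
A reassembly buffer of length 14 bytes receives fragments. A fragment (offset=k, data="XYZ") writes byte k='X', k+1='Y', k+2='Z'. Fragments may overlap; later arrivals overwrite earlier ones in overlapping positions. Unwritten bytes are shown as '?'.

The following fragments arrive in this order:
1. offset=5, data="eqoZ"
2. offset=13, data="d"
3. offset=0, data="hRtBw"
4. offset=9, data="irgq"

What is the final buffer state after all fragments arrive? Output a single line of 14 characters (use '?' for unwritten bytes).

Answer: hRtBweqoZirgqd

Derivation:
Fragment 1: offset=5 data="eqoZ" -> buffer=?????eqoZ?????
Fragment 2: offset=13 data="d" -> buffer=?????eqoZ????d
Fragment 3: offset=0 data="hRtBw" -> buffer=hRtBweqoZ????d
Fragment 4: offset=9 data="irgq" -> buffer=hRtBweqoZirgqd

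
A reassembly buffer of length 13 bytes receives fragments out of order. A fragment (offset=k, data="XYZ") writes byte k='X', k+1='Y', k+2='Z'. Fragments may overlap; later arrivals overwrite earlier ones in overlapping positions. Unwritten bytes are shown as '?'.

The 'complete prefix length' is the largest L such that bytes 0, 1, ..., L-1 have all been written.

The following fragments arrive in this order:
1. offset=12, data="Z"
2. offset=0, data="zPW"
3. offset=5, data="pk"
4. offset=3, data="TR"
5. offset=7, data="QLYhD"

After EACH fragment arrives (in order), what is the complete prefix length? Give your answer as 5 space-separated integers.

Answer: 0 3 3 7 13

Derivation:
Fragment 1: offset=12 data="Z" -> buffer=????????????Z -> prefix_len=0
Fragment 2: offset=0 data="zPW" -> buffer=zPW?????????Z -> prefix_len=3
Fragment 3: offset=5 data="pk" -> buffer=zPW??pk?????Z -> prefix_len=3
Fragment 4: offset=3 data="TR" -> buffer=zPWTRpk?????Z -> prefix_len=7
Fragment 5: offset=7 data="QLYhD" -> buffer=zPWTRpkQLYhDZ -> prefix_len=13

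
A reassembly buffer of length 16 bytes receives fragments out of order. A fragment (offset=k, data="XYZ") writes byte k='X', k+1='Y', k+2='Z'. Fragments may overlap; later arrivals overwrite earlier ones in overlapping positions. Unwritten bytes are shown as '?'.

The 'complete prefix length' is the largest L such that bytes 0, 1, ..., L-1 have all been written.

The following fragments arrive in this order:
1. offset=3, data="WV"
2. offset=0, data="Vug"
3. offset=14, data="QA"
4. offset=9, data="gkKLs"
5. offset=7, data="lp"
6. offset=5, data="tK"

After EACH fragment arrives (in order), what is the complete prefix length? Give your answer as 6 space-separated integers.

Fragment 1: offset=3 data="WV" -> buffer=???WV??????????? -> prefix_len=0
Fragment 2: offset=0 data="Vug" -> buffer=VugWV??????????? -> prefix_len=5
Fragment 3: offset=14 data="QA" -> buffer=VugWV?????????QA -> prefix_len=5
Fragment 4: offset=9 data="gkKLs" -> buffer=VugWV????gkKLsQA -> prefix_len=5
Fragment 5: offset=7 data="lp" -> buffer=VugWV??lpgkKLsQA -> prefix_len=5
Fragment 6: offset=5 data="tK" -> buffer=VugWVtKlpgkKLsQA -> prefix_len=16

Answer: 0 5 5 5 5 16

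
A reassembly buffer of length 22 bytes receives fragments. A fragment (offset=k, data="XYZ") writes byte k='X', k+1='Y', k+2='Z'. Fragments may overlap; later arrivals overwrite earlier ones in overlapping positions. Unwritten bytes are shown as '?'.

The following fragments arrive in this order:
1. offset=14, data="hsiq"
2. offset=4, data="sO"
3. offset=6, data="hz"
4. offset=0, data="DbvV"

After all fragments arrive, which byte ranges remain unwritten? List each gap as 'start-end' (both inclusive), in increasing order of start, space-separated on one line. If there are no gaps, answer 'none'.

Fragment 1: offset=14 len=4
Fragment 2: offset=4 len=2
Fragment 3: offset=6 len=2
Fragment 4: offset=0 len=4
Gaps: 8-13 18-21

Answer: 8-13 18-21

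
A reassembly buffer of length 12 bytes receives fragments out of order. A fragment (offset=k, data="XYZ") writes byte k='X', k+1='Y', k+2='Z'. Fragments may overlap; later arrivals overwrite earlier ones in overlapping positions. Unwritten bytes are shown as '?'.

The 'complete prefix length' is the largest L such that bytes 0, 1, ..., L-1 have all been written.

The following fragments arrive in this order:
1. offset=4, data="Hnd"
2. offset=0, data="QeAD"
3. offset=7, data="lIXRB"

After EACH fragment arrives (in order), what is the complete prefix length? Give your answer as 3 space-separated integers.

Answer: 0 7 12

Derivation:
Fragment 1: offset=4 data="Hnd" -> buffer=????Hnd????? -> prefix_len=0
Fragment 2: offset=0 data="QeAD" -> buffer=QeADHnd????? -> prefix_len=7
Fragment 3: offset=7 data="lIXRB" -> buffer=QeADHndlIXRB -> prefix_len=12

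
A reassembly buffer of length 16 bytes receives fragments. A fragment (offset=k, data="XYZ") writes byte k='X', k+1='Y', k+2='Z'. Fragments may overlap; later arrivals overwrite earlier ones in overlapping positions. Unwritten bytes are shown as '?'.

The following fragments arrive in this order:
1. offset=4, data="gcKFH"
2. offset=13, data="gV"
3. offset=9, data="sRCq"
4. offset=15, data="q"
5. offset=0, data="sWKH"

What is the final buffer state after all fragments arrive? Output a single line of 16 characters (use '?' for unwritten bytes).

Fragment 1: offset=4 data="gcKFH" -> buffer=????gcKFH???????
Fragment 2: offset=13 data="gV" -> buffer=????gcKFH????gV?
Fragment 3: offset=9 data="sRCq" -> buffer=????gcKFHsRCqgV?
Fragment 4: offset=15 data="q" -> buffer=????gcKFHsRCqgVq
Fragment 5: offset=0 data="sWKH" -> buffer=sWKHgcKFHsRCqgVq

Answer: sWKHgcKFHsRCqgVq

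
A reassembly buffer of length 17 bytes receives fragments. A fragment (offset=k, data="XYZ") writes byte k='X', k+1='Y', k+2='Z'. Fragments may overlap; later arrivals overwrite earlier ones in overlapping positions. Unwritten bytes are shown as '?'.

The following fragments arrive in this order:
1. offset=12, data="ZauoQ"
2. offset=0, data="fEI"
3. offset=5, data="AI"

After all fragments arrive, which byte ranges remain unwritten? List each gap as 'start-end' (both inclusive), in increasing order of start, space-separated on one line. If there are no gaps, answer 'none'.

Fragment 1: offset=12 len=5
Fragment 2: offset=0 len=3
Fragment 3: offset=5 len=2
Gaps: 3-4 7-11

Answer: 3-4 7-11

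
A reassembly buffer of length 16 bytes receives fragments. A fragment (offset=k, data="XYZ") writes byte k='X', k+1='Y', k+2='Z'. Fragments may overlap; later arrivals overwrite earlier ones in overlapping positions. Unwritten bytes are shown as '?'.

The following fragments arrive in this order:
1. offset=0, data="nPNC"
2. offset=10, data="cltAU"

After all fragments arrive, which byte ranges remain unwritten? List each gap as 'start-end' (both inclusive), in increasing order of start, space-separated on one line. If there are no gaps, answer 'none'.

Answer: 4-9 15-15

Derivation:
Fragment 1: offset=0 len=4
Fragment 2: offset=10 len=5
Gaps: 4-9 15-15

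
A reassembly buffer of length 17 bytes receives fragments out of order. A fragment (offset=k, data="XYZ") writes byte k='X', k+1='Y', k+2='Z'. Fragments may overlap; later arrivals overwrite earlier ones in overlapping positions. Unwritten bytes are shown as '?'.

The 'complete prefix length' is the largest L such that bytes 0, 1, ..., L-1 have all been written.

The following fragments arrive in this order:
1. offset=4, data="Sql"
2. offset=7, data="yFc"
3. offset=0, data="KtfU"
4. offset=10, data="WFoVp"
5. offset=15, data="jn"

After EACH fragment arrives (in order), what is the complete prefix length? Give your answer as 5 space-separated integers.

Answer: 0 0 10 15 17

Derivation:
Fragment 1: offset=4 data="Sql" -> buffer=????Sql?????????? -> prefix_len=0
Fragment 2: offset=7 data="yFc" -> buffer=????SqlyFc??????? -> prefix_len=0
Fragment 3: offset=0 data="KtfU" -> buffer=KtfUSqlyFc??????? -> prefix_len=10
Fragment 4: offset=10 data="WFoVp" -> buffer=KtfUSqlyFcWFoVp?? -> prefix_len=15
Fragment 5: offset=15 data="jn" -> buffer=KtfUSqlyFcWFoVpjn -> prefix_len=17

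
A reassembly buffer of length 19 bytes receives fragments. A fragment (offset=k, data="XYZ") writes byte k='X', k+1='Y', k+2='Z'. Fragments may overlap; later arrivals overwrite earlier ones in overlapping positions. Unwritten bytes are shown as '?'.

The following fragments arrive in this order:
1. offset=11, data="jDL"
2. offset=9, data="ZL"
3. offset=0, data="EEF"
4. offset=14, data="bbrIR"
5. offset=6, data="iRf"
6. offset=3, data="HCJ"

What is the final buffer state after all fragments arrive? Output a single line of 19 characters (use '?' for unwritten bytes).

Answer: EEFHCJiRfZLjDLbbrIR

Derivation:
Fragment 1: offset=11 data="jDL" -> buffer=???????????jDL?????
Fragment 2: offset=9 data="ZL" -> buffer=?????????ZLjDL?????
Fragment 3: offset=0 data="EEF" -> buffer=EEF??????ZLjDL?????
Fragment 4: offset=14 data="bbrIR" -> buffer=EEF??????ZLjDLbbrIR
Fragment 5: offset=6 data="iRf" -> buffer=EEF???iRfZLjDLbbrIR
Fragment 6: offset=3 data="HCJ" -> buffer=EEFHCJiRfZLjDLbbrIR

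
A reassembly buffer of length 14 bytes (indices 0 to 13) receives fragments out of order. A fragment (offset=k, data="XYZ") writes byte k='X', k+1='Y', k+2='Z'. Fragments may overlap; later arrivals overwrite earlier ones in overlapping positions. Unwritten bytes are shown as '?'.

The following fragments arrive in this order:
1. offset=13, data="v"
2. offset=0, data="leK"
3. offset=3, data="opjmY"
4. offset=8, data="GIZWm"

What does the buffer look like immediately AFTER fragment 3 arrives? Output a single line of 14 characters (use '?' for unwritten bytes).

Fragment 1: offset=13 data="v" -> buffer=?????????????v
Fragment 2: offset=0 data="leK" -> buffer=leK??????????v
Fragment 3: offset=3 data="opjmY" -> buffer=leKopjmY?????v

Answer: leKopjmY?????v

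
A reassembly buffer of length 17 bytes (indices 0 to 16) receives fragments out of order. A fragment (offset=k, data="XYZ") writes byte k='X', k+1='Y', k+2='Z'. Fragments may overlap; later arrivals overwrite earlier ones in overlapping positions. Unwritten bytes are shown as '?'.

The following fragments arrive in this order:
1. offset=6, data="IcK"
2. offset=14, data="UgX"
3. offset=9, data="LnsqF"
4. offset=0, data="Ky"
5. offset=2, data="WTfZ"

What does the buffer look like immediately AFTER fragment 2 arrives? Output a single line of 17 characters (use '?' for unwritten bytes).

Answer: ??????IcK?????UgX

Derivation:
Fragment 1: offset=6 data="IcK" -> buffer=??????IcK????????
Fragment 2: offset=14 data="UgX" -> buffer=??????IcK?????UgX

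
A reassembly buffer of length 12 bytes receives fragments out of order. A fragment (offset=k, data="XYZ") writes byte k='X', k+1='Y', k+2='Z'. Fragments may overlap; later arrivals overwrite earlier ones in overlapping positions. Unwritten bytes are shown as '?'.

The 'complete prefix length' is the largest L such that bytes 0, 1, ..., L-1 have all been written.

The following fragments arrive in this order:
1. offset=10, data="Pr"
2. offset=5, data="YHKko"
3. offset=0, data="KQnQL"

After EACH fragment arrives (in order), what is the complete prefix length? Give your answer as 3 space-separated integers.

Answer: 0 0 12

Derivation:
Fragment 1: offset=10 data="Pr" -> buffer=??????????Pr -> prefix_len=0
Fragment 2: offset=5 data="YHKko" -> buffer=?????YHKkoPr -> prefix_len=0
Fragment 3: offset=0 data="KQnQL" -> buffer=KQnQLYHKkoPr -> prefix_len=12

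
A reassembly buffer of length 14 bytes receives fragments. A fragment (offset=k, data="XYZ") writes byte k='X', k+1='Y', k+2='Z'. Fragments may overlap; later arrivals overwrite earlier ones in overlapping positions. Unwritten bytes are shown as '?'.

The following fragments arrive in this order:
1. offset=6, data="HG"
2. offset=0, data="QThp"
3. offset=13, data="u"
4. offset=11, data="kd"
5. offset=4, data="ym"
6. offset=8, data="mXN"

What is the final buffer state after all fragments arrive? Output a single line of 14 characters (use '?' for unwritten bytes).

Fragment 1: offset=6 data="HG" -> buffer=??????HG??????
Fragment 2: offset=0 data="QThp" -> buffer=QThp??HG??????
Fragment 3: offset=13 data="u" -> buffer=QThp??HG?????u
Fragment 4: offset=11 data="kd" -> buffer=QThp??HG???kdu
Fragment 5: offset=4 data="ym" -> buffer=QThpymHG???kdu
Fragment 6: offset=8 data="mXN" -> buffer=QThpymHGmXNkdu

Answer: QThpymHGmXNkdu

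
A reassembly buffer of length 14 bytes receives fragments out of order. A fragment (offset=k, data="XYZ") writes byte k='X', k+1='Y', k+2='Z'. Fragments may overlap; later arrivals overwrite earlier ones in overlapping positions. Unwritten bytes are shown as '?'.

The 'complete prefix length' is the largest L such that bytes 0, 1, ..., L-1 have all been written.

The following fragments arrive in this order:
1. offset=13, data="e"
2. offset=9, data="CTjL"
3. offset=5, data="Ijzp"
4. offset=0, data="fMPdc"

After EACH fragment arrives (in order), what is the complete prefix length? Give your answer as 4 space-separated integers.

Fragment 1: offset=13 data="e" -> buffer=?????????????e -> prefix_len=0
Fragment 2: offset=9 data="CTjL" -> buffer=?????????CTjLe -> prefix_len=0
Fragment 3: offset=5 data="Ijzp" -> buffer=?????IjzpCTjLe -> prefix_len=0
Fragment 4: offset=0 data="fMPdc" -> buffer=fMPdcIjzpCTjLe -> prefix_len=14

Answer: 0 0 0 14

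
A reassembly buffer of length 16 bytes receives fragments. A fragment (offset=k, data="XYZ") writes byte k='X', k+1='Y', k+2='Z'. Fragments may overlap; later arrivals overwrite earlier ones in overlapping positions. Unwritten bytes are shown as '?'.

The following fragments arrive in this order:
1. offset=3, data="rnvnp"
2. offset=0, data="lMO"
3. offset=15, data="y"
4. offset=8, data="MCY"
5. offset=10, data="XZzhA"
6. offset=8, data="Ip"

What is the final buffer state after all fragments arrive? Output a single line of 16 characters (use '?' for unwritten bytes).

Fragment 1: offset=3 data="rnvnp" -> buffer=???rnvnp????????
Fragment 2: offset=0 data="lMO" -> buffer=lMOrnvnp????????
Fragment 3: offset=15 data="y" -> buffer=lMOrnvnp???????y
Fragment 4: offset=8 data="MCY" -> buffer=lMOrnvnpMCY????y
Fragment 5: offset=10 data="XZzhA" -> buffer=lMOrnvnpMCXZzhAy
Fragment 6: offset=8 data="Ip" -> buffer=lMOrnvnpIpXZzhAy

Answer: lMOrnvnpIpXZzhAy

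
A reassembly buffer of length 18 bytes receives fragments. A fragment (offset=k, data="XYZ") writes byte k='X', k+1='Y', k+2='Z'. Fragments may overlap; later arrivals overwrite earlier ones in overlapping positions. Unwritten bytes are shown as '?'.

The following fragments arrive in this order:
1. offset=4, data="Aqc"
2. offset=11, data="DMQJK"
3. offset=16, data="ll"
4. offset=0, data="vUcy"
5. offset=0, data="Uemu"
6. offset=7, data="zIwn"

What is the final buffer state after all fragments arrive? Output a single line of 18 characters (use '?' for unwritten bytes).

Answer: UemuAqczIwnDMQJKll

Derivation:
Fragment 1: offset=4 data="Aqc" -> buffer=????Aqc???????????
Fragment 2: offset=11 data="DMQJK" -> buffer=????Aqc????DMQJK??
Fragment 3: offset=16 data="ll" -> buffer=????Aqc????DMQJKll
Fragment 4: offset=0 data="vUcy" -> buffer=vUcyAqc????DMQJKll
Fragment 5: offset=0 data="Uemu" -> buffer=UemuAqc????DMQJKll
Fragment 6: offset=7 data="zIwn" -> buffer=UemuAqczIwnDMQJKll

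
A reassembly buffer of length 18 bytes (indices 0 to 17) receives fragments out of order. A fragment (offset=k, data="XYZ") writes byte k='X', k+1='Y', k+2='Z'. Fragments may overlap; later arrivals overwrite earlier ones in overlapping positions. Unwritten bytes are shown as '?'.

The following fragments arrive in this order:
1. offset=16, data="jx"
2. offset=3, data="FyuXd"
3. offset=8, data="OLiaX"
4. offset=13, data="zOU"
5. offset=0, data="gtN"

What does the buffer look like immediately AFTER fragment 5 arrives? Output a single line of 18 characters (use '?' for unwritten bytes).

Fragment 1: offset=16 data="jx" -> buffer=????????????????jx
Fragment 2: offset=3 data="FyuXd" -> buffer=???FyuXd????????jx
Fragment 3: offset=8 data="OLiaX" -> buffer=???FyuXdOLiaX???jx
Fragment 4: offset=13 data="zOU" -> buffer=???FyuXdOLiaXzOUjx
Fragment 5: offset=0 data="gtN" -> buffer=gtNFyuXdOLiaXzOUjx

Answer: gtNFyuXdOLiaXzOUjx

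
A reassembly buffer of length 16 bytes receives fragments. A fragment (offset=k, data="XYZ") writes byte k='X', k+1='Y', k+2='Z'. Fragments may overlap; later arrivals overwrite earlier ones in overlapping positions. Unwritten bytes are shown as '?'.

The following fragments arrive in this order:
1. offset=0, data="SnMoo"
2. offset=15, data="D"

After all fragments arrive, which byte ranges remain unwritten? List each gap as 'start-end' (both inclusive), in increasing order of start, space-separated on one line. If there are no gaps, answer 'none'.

Fragment 1: offset=0 len=5
Fragment 2: offset=15 len=1
Gaps: 5-14

Answer: 5-14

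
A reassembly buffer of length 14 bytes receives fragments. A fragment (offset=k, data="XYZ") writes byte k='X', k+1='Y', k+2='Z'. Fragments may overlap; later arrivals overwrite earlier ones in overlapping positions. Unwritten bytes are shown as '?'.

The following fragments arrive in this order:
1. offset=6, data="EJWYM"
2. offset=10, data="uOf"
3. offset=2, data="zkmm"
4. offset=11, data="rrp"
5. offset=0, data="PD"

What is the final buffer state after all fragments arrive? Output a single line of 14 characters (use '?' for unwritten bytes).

Fragment 1: offset=6 data="EJWYM" -> buffer=??????EJWYM???
Fragment 2: offset=10 data="uOf" -> buffer=??????EJWYuOf?
Fragment 3: offset=2 data="zkmm" -> buffer=??zkmmEJWYuOf?
Fragment 4: offset=11 data="rrp" -> buffer=??zkmmEJWYurrp
Fragment 5: offset=0 data="PD" -> buffer=PDzkmmEJWYurrp

Answer: PDzkmmEJWYurrp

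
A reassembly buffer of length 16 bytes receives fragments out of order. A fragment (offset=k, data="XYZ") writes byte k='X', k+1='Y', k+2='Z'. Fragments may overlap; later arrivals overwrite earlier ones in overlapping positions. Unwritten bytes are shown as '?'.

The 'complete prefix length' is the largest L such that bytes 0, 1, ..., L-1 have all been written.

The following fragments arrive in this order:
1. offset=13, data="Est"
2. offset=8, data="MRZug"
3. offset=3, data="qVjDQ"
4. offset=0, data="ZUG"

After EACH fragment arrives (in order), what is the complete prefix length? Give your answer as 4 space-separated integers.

Fragment 1: offset=13 data="Est" -> buffer=?????????????Est -> prefix_len=0
Fragment 2: offset=8 data="MRZug" -> buffer=????????MRZugEst -> prefix_len=0
Fragment 3: offset=3 data="qVjDQ" -> buffer=???qVjDQMRZugEst -> prefix_len=0
Fragment 4: offset=0 data="ZUG" -> buffer=ZUGqVjDQMRZugEst -> prefix_len=16

Answer: 0 0 0 16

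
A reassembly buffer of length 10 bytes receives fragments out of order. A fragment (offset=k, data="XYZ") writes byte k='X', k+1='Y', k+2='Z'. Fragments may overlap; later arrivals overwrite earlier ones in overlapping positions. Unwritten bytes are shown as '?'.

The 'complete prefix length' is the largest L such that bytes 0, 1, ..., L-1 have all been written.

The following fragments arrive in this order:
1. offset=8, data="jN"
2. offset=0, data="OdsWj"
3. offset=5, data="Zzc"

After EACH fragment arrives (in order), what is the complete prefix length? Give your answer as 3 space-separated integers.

Answer: 0 5 10

Derivation:
Fragment 1: offset=8 data="jN" -> buffer=????????jN -> prefix_len=0
Fragment 2: offset=0 data="OdsWj" -> buffer=OdsWj???jN -> prefix_len=5
Fragment 3: offset=5 data="Zzc" -> buffer=OdsWjZzcjN -> prefix_len=10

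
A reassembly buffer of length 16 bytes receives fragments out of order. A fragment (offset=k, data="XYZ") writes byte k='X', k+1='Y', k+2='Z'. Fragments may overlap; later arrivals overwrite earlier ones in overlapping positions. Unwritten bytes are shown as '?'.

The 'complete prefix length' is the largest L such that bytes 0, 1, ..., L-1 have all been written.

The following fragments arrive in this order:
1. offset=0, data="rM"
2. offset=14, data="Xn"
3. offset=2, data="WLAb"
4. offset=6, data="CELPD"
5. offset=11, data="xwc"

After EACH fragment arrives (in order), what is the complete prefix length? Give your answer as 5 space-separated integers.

Answer: 2 2 6 11 16

Derivation:
Fragment 1: offset=0 data="rM" -> buffer=rM?????????????? -> prefix_len=2
Fragment 2: offset=14 data="Xn" -> buffer=rM????????????Xn -> prefix_len=2
Fragment 3: offset=2 data="WLAb" -> buffer=rMWLAb????????Xn -> prefix_len=6
Fragment 4: offset=6 data="CELPD" -> buffer=rMWLAbCELPD???Xn -> prefix_len=11
Fragment 5: offset=11 data="xwc" -> buffer=rMWLAbCELPDxwcXn -> prefix_len=16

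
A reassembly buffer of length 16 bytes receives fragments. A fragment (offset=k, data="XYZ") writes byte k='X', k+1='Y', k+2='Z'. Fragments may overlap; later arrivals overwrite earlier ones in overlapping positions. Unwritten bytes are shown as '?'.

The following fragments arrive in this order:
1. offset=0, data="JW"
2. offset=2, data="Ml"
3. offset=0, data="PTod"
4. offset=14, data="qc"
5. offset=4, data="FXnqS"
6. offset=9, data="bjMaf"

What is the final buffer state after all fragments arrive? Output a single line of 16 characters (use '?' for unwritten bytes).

Fragment 1: offset=0 data="JW" -> buffer=JW??????????????
Fragment 2: offset=2 data="Ml" -> buffer=JWMl????????????
Fragment 3: offset=0 data="PTod" -> buffer=PTod????????????
Fragment 4: offset=14 data="qc" -> buffer=PTod??????????qc
Fragment 5: offset=4 data="FXnqS" -> buffer=PTodFXnqS?????qc
Fragment 6: offset=9 data="bjMaf" -> buffer=PTodFXnqSbjMafqc

Answer: PTodFXnqSbjMafqc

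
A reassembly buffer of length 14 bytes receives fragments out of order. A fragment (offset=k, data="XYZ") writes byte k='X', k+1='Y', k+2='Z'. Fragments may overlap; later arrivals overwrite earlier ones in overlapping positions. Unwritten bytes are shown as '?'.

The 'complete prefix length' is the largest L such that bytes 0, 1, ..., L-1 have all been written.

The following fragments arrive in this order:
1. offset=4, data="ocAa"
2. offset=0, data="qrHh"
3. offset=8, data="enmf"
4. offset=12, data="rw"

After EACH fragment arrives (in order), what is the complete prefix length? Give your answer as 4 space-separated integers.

Answer: 0 8 12 14

Derivation:
Fragment 1: offset=4 data="ocAa" -> buffer=????ocAa?????? -> prefix_len=0
Fragment 2: offset=0 data="qrHh" -> buffer=qrHhocAa?????? -> prefix_len=8
Fragment 3: offset=8 data="enmf" -> buffer=qrHhocAaenmf?? -> prefix_len=12
Fragment 4: offset=12 data="rw" -> buffer=qrHhocAaenmfrw -> prefix_len=14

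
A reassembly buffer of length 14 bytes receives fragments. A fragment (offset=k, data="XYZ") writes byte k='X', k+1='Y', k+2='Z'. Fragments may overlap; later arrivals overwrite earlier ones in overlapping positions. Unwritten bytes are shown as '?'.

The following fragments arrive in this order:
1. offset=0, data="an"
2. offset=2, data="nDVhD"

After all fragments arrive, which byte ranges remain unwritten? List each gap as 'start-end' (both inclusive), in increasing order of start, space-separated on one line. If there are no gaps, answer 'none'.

Answer: 7-13

Derivation:
Fragment 1: offset=0 len=2
Fragment 2: offset=2 len=5
Gaps: 7-13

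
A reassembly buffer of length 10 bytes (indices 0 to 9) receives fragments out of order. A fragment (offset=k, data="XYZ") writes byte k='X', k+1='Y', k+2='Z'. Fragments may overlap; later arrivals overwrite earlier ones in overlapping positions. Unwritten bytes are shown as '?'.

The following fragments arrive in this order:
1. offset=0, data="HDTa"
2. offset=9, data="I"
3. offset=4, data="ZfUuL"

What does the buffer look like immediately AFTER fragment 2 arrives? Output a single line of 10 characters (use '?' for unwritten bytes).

Fragment 1: offset=0 data="HDTa" -> buffer=HDTa??????
Fragment 2: offset=9 data="I" -> buffer=HDTa?????I

Answer: HDTa?????I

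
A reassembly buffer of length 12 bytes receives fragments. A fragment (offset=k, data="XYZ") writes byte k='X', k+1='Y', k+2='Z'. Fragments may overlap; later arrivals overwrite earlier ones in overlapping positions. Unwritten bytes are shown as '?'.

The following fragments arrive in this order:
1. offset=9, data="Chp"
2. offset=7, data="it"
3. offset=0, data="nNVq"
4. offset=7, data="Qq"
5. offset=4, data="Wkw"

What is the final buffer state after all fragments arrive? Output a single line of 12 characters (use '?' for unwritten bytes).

Fragment 1: offset=9 data="Chp" -> buffer=?????????Chp
Fragment 2: offset=7 data="it" -> buffer=???????itChp
Fragment 3: offset=0 data="nNVq" -> buffer=nNVq???itChp
Fragment 4: offset=7 data="Qq" -> buffer=nNVq???QqChp
Fragment 5: offset=4 data="Wkw" -> buffer=nNVqWkwQqChp

Answer: nNVqWkwQqChp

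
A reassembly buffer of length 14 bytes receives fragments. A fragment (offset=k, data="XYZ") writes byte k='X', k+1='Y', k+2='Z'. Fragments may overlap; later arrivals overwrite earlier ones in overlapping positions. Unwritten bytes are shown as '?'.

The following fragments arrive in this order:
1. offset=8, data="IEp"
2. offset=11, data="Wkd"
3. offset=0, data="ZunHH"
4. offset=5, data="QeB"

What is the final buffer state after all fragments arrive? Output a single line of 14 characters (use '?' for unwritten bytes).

Answer: ZunHHQeBIEpWkd

Derivation:
Fragment 1: offset=8 data="IEp" -> buffer=????????IEp???
Fragment 2: offset=11 data="Wkd" -> buffer=????????IEpWkd
Fragment 3: offset=0 data="ZunHH" -> buffer=ZunHH???IEpWkd
Fragment 4: offset=5 data="QeB" -> buffer=ZunHHQeBIEpWkd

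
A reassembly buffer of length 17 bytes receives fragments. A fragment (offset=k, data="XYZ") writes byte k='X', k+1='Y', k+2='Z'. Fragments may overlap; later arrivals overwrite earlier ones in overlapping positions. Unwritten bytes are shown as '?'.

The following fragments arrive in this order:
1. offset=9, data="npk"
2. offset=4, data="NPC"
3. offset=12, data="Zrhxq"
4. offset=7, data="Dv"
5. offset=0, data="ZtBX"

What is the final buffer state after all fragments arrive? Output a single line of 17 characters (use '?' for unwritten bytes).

Fragment 1: offset=9 data="npk" -> buffer=?????????npk?????
Fragment 2: offset=4 data="NPC" -> buffer=????NPC??npk?????
Fragment 3: offset=12 data="Zrhxq" -> buffer=????NPC??npkZrhxq
Fragment 4: offset=7 data="Dv" -> buffer=????NPCDvnpkZrhxq
Fragment 5: offset=0 data="ZtBX" -> buffer=ZtBXNPCDvnpkZrhxq

Answer: ZtBXNPCDvnpkZrhxq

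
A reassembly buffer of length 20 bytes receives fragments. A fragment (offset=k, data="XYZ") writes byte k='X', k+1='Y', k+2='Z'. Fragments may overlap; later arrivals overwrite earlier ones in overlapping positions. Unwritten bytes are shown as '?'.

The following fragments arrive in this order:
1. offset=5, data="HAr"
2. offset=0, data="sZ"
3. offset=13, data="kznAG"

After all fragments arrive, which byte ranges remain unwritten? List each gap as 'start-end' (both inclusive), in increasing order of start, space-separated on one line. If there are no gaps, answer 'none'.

Fragment 1: offset=5 len=3
Fragment 2: offset=0 len=2
Fragment 3: offset=13 len=5
Gaps: 2-4 8-12 18-19

Answer: 2-4 8-12 18-19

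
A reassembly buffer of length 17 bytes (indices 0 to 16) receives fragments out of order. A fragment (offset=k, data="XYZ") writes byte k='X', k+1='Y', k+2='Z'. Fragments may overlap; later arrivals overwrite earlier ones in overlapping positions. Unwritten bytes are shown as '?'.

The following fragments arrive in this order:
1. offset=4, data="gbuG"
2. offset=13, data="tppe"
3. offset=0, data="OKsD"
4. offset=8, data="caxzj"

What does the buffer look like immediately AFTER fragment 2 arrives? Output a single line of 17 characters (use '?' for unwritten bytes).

Answer: ????gbuG?????tppe

Derivation:
Fragment 1: offset=4 data="gbuG" -> buffer=????gbuG?????????
Fragment 2: offset=13 data="tppe" -> buffer=????gbuG?????tppe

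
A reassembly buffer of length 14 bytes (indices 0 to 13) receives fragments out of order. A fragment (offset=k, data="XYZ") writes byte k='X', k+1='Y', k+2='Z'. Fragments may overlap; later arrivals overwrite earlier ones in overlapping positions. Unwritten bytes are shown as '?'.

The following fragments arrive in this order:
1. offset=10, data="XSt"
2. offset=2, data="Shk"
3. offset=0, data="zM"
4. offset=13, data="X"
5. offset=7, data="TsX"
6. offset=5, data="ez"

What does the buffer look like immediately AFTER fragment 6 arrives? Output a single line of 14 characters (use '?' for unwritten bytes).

Fragment 1: offset=10 data="XSt" -> buffer=??????????XSt?
Fragment 2: offset=2 data="Shk" -> buffer=??Shk?????XSt?
Fragment 3: offset=0 data="zM" -> buffer=zMShk?????XSt?
Fragment 4: offset=13 data="X" -> buffer=zMShk?????XStX
Fragment 5: offset=7 data="TsX" -> buffer=zMShk??TsXXStX
Fragment 6: offset=5 data="ez" -> buffer=zMShkezTsXXStX

Answer: zMShkezTsXXStX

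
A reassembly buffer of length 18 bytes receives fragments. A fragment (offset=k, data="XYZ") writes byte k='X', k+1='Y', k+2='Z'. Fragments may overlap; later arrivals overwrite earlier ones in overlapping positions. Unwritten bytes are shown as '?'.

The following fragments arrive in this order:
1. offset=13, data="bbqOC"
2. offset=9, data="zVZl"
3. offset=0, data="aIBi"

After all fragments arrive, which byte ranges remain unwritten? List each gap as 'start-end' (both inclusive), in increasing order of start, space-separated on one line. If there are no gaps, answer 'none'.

Fragment 1: offset=13 len=5
Fragment 2: offset=9 len=4
Fragment 3: offset=0 len=4
Gaps: 4-8

Answer: 4-8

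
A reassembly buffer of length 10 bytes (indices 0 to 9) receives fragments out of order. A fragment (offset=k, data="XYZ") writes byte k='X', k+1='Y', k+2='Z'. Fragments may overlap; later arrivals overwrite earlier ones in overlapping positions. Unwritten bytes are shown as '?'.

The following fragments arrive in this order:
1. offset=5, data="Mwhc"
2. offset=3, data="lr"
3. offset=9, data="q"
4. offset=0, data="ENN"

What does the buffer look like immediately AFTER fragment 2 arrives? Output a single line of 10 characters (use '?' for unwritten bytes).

Answer: ???lrMwhc?

Derivation:
Fragment 1: offset=5 data="Mwhc" -> buffer=?????Mwhc?
Fragment 2: offset=3 data="lr" -> buffer=???lrMwhc?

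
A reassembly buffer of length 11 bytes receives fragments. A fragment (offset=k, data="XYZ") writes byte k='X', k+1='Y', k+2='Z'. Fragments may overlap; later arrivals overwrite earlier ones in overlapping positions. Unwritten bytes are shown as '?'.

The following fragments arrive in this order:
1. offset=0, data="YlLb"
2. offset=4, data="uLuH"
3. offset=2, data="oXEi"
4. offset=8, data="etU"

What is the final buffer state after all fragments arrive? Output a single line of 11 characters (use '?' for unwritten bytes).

Answer: YloXEiuHetU

Derivation:
Fragment 1: offset=0 data="YlLb" -> buffer=YlLb???????
Fragment 2: offset=4 data="uLuH" -> buffer=YlLbuLuH???
Fragment 3: offset=2 data="oXEi" -> buffer=YloXEiuH???
Fragment 4: offset=8 data="etU" -> buffer=YloXEiuHetU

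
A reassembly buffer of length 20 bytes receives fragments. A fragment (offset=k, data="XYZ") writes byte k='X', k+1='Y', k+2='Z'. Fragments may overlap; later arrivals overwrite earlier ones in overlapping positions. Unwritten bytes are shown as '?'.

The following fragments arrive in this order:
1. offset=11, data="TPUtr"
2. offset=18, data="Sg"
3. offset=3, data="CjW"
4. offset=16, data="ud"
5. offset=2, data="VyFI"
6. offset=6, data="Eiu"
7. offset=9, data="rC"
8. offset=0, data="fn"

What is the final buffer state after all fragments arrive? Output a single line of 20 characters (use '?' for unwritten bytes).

Answer: fnVyFIEiurCTPUtrudSg

Derivation:
Fragment 1: offset=11 data="TPUtr" -> buffer=???????????TPUtr????
Fragment 2: offset=18 data="Sg" -> buffer=???????????TPUtr??Sg
Fragment 3: offset=3 data="CjW" -> buffer=???CjW?????TPUtr??Sg
Fragment 4: offset=16 data="ud" -> buffer=???CjW?????TPUtrudSg
Fragment 5: offset=2 data="VyFI" -> buffer=??VyFI?????TPUtrudSg
Fragment 6: offset=6 data="Eiu" -> buffer=??VyFIEiu??TPUtrudSg
Fragment 7: offset=9 data="rC" -> buffer=??VyFIEiurCTPUtrudSg
Fragment 8: offset=0 data="fn" -> buffer=fnVyFIEiurCTPUtrudSg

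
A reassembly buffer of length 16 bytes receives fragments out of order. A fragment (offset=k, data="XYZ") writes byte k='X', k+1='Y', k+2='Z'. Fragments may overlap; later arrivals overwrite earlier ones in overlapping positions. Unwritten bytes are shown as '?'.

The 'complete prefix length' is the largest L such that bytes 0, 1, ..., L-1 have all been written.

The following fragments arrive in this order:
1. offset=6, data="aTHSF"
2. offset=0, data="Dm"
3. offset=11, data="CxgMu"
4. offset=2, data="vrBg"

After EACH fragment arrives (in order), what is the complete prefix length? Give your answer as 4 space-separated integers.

Fragment 1: offset=6 data="aTHSF" -> buffer=??????aTHSF????? -> prefix_len=0
Fragment 2: offset=0 data="Dm" -> buffer=Dm????aTHSF????? -> prefix_len=2
Fragment 3: offset=11 data="CxgMu" -> buffer=Dm????aTHSFCxgMu -> prefix_len=2
Fragment 4: offset=2 data="vrBg" -> buffer=DmvrBgaTHSFCxgMu -> prefix_len=16

Answer: 0 2 2 16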